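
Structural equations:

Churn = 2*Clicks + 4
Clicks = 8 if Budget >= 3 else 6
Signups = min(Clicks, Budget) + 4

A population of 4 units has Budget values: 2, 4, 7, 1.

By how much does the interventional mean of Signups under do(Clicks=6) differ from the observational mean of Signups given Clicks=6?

Every unit gets Clicks=6 under the intervention. Signups values become 6, 8, 10, 5; E[Signups|do(Clicks=6)] = 7.25.
E[Signups|Clicks=6] averages over only the 2 units with Clicks=6 (Budget = 2, 1): Signups = 6, 5, mean 5.5.
Difference = 7.25 − 5.5 = 1.75.

1.75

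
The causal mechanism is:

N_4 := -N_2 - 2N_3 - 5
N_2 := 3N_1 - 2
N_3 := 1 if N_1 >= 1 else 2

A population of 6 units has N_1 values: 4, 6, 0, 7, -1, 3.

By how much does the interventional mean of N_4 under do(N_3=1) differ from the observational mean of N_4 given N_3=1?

do(N_3=1) breaks N_3's dependence on N_1. With N_3=1 fixed, N_4 across the units is -17, -23, -5, -26, -2, -14, mean -14.5.
Conditioning on N_3=1 selects the 4 unit(s) with N_1 ∈ {4, 6, 7, 3}. Their N_4 values: -17, -23, -26, -14. Mean = -20.
Difference = -14.5 − (-20) = 5.5.

5.5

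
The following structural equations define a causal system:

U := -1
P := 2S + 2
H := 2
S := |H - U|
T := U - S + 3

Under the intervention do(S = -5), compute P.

do(S=-5) replaces the equation S := |H - U| with the constant S = -5.
P = 2S + 2  [with S=-5]  = -8

-8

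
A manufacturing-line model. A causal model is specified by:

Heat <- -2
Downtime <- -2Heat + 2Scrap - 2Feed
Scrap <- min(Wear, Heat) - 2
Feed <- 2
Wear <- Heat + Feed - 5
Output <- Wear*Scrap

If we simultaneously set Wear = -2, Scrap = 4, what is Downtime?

Setting Wear = -2, Scrap = 4 by intervention discards those variables' equations.
Downtime = -2Heat + 2Scrap - 2Feed  [with Heat=-2, Scrap=4, Feed=2]  = 8

8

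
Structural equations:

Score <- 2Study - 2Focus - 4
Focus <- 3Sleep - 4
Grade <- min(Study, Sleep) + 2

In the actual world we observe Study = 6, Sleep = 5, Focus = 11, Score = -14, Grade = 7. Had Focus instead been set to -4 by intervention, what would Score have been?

The intervention breaks the incoming arrows to Focus: Focus <- 3Sleep - 4 no longer applies, and Focus = -4.
Score = 2Study - 2Focus - 4  [with Study=6, Focus=-4]  = 16

16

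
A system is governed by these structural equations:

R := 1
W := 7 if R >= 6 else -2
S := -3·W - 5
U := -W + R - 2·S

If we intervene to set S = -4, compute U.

11

The intervention breaks the incoming arrows to S: S := -3·W - 5 no longer applies, and S = -4.
W = 7 if R >= 6 else -2  [with R=1]  = -2
U = -W + R - 2·S  [with W=-2, R=1, S=-4]  = 11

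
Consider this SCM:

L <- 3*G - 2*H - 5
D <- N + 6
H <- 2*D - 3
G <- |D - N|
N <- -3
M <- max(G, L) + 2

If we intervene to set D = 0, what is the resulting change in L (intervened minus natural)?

do(D=0) replaces the equation D <- N + 6 with the constant D = 0.
H = 2*D - 3  [with D=0]  = -3
G = |D - N|  [with D=0, N=-3]  = 3
L = 3*G - 2*H - 5  [with G=3, H=-3]  = 10
Without intervention: D = N + 6  [with N=-3]  = 3; H = 2*D - 3  [with D=3]  = 3; G = |D - N|  [with D=3, N=-3]  = 6; L = 3*G - 2*H - 5  [with G=6, H=3]  = 7.
Change = 10 − 7 = 3.

3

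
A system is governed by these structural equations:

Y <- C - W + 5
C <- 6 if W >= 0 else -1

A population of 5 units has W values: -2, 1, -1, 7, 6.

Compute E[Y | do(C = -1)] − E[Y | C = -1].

Every unit gets C=-1 under the intervention. Y values become 6, 3, 5, -3, -2; E[Y|do(C=-1)] = 1.8.
Observing C=-1 restricts to units where C's equation naturally yields -1: W ∈ {-2, -1}. In that subpopulation Y = 6, 5, mean 5.5.
Difference = 1.8 − 5.5 = -3.7.

-3.7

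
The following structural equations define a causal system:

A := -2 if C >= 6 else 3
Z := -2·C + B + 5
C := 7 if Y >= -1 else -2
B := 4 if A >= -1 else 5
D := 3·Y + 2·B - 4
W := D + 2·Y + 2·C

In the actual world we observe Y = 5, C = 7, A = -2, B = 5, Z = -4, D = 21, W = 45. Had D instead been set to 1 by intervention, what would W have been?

Intervening sets D = 1 and removes its equation (D := 3·Y + 2·B - 4).
C = 7 if Y >= -1 else -2  [with Y=5]  = 7
W = D + 2·Y + 2·C  [with D=1, Y=5, C=7]  = 25

25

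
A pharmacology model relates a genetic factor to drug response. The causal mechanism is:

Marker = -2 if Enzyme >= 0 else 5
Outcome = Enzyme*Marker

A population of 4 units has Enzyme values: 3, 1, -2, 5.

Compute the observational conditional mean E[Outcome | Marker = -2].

Conditioning on Marker=-2 selects the 3 unit(s) with Enzyme ∈ {3, 1, 5}. Their Outcome values: -6, -2, -10. Mean = -6.

-6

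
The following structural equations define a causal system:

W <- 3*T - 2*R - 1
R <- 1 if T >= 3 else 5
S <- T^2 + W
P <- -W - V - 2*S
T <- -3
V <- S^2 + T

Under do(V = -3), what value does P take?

The intervention breaks the incoming arrows to V: V <- S^2 + T no longer applies, and V = -3.
R = 1 if T >= 3 else 5  [with T=-3]  = 5
W = 3*T - 2*R - 1  [with T=-3, R=5]  = -20
S = T^2 + W  [with T=-3, W=-20]  = -11
P = -W - V - 2*S  [with W=-20, V=-3, S=-11]  = 45

45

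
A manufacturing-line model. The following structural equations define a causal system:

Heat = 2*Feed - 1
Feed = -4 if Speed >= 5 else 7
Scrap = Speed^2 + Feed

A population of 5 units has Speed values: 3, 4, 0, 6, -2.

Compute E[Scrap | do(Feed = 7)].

20

do(Feed=7) breaks Feed's dependence on Speed. With Feed=7 fixed, Scrap across the units is 16, 23, 7, 43, 11, mean 20.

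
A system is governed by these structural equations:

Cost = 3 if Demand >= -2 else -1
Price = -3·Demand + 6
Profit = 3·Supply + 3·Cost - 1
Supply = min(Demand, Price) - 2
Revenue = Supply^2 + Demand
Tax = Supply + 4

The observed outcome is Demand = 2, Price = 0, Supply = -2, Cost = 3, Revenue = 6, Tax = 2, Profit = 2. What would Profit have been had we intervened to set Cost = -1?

-10

The intervention breaks the incoming arrows to Cost: Cost = 3 if Demand >= -2 else -1 no longer applies, and Cost = -1.
Price = -3·Demand + 6  [with Demand=2]  = 0
Supply = min(Demand, Price) - 2  [with Demand=2, Price=0]  = -2
Profit = 3·Supply + 3·Cost - 1  [with Supply=-2, Cost=-1]  = -10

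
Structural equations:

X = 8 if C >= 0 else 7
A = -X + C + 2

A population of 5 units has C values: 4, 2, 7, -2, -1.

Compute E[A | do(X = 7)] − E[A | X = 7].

The intervention sets X=7 in all 5 units regardless of C. Recomputing A per unit gives -1, -3, 2, -7, -6; average -3.
Conditioning on X=7 selects the 2 unit(s) with C ∈ {-2, -1}. Their A values: -7, -6. Mean = -6.5.
Difference = -3 − (-6.5) = 3.5.

3.5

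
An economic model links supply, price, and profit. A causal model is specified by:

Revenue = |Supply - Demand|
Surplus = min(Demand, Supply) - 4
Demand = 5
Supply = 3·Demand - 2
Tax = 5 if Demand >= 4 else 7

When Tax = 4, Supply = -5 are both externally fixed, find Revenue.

Setting Tax = 4, Supply = -5 by intervention discards those variables' equations.
Revenue = |Supply - Demand|  [with Supply=-5, Demand=5]  = 10

10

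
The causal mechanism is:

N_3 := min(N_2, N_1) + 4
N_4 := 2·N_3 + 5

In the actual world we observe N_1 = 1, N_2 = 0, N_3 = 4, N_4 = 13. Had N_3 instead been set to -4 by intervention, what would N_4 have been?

The intervention breaks the incoming arrows to N_3: N_3 := min(N_2, N_1) + 4 no longer applies, and N_3 = -4.
N_4 = 2·N_3 + 5  [with N_3=-4]  = -3

-3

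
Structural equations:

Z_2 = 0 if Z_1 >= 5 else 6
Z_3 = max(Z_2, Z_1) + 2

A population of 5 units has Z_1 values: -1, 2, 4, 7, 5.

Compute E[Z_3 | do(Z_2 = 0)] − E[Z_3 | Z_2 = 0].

Under do(Z_2=0), Z_2's equation is replaced by Z_2=0 for every unit. Per-unit Z_3: 2, 4, 6, 9, 7. Mean = 5.6.
Observing Z_2=0 restricts to units where Z_2's equation naturally yields 0: Z_1 ∈ {7, 5}. In that subpopulation Z_3 = 9, 7, mean 8.
Difference = 5.6 − 8 = -2.4.

-2.4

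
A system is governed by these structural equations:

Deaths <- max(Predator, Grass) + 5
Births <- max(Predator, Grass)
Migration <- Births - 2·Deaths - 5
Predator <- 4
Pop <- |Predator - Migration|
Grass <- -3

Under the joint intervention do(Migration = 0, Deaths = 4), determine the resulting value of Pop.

4

Setting Migration = 0, Deaths = 4 by intervention discards those variables' equations.
Pop = |Predator - Migration|  [with Predator=4, Migration=0]  = 4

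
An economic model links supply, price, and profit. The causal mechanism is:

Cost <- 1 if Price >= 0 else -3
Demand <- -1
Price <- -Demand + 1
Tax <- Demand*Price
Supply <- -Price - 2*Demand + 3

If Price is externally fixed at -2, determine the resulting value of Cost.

Under do(Price=-2), the mechanism Price <- -Demand + 1 is discarded; Price is fixed at -2.
Cost = 1 if Price >= 0 else -3  [with Price=-2]  = -3

-3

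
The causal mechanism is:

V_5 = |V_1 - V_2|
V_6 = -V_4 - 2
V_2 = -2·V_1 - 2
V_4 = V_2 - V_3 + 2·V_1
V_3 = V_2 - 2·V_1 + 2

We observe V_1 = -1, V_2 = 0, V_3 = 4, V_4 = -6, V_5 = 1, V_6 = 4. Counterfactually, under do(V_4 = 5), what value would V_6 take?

-7

Under do(V_4=5), the mechanism V_4 = V_2 - V_3 + 2·V_1 is discarded; V_4 is fixed at 5.
V_6 = -V_4 - 2  [with V_4=5]  = -7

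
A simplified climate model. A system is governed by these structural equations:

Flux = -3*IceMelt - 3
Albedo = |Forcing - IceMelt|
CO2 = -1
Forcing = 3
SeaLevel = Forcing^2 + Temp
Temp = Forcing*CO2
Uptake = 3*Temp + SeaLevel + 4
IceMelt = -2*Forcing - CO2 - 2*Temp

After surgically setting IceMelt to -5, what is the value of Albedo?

Intervening sets IceMelt = -5 and removes its equation (IceMelt = -2*Forcing - CO2 - 2*Temp).
Albedo = |Forcing - IceMelt|  [with Forcing=3, IceMelt=-5]  = 8

8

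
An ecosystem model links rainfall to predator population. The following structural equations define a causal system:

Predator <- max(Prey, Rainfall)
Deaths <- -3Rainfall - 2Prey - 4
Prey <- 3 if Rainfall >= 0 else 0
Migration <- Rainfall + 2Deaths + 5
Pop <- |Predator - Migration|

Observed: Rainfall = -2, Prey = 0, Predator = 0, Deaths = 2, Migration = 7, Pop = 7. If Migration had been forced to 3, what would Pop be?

The intervention breaks the incoming arrows to Migration: Migration <- Rainfall + 2Deaths + 5 no longer applies, and Migration = 3.
Prey = 3 if Rainfall >= 0 else 0  [with Rainfall=-2]  = 0
Predator = max(Prey, Rainfall)  [with Prey=0, Rainfall=-2]  = 0
Pop = |Predator - Migration|  [with Predator=0, Migration=3]  = 3

3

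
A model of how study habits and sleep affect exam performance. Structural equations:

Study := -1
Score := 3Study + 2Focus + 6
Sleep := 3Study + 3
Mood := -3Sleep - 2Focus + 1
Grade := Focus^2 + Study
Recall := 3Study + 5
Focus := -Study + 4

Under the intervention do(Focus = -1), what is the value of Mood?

do(Focus=-1) replaces the equation Focus := -Study + 4 with the constant Focus = -1.
Sleep = 3Study + 3  [with Study=-1]  = 0
Mood = -3Sleep - 2Focus + 1  [with Sleep=0, Focus=-1]  = 3

3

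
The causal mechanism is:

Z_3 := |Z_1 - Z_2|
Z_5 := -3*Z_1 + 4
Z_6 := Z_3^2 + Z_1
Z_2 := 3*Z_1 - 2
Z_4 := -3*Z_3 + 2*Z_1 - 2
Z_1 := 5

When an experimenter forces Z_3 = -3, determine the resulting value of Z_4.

The intervention breaks the incoming arrows to Z_3: Z_3 := |Z_1 - Z_2| no longer applies, and Z_3 = -3.
Z_4 = -3*Z_3 + 2*Z_1 - 2  [with Z_3=-3, Z_1=5]  = 17

17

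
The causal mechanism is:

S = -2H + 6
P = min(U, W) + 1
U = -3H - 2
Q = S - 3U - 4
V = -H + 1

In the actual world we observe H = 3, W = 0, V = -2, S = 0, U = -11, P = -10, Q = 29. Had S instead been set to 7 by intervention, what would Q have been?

The intervention breaks the incoming arrows to S: S = -2H + 6 no longer applies, and S = 7.
U = -3H - 2  [with H=3]  = -11
Q = S - 3U - 4  [with S=7, U=-11]  = 36

36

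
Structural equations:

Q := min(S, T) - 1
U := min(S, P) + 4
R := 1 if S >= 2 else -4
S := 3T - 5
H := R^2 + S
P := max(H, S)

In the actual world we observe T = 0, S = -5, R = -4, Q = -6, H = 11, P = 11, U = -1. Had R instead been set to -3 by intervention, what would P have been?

The intervention breaks the incoming arrows to R: R := 1 if S >= 2 else -4 no longer applies, and R = -3.
S = 3T - 5  [with T=0]  = -5
H = R^2 + S  [with R=-3, S=-5]  = 4
P = max(H, S)  [with H=4, S=-5]  = 4

4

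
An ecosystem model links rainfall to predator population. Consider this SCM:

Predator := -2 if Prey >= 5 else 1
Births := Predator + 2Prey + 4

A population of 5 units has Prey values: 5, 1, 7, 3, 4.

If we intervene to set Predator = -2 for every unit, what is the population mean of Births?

do(Predator=-2) breaks Predator's dependence on Prey. With Predator=-2 fixed, Births across the units is 12, 4, 16, 8, 10, mean 10.

10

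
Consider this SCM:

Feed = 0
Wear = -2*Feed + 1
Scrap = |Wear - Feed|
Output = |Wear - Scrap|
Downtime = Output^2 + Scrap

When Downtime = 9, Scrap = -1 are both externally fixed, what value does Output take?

Under do(Downtime = 9, Scrap = -1), each intervened variable's structural equation is replaced by its fixed value.
Wear = -2*Feed + 1  [with Feed=0]  = 1
Output = |Wear - Scrap|  [with Wear=1, Scrap=-1]  = 2

2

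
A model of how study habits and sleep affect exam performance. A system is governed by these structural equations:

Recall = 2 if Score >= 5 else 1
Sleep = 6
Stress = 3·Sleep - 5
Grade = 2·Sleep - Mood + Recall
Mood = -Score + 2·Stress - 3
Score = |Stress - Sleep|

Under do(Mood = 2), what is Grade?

12

Under do(Mood=2), the mechanism Mood = -Score + 2·Stress - 3 is discarded; Mood is fixed at 2.
Stress = 3·Sleep - 5  [with Sleep=6]  = 13
Score = |Stress - Sleep|  [with Stress=13, Sleep=6]  = 7
Recall = 2 if Score >= 5 else 1  [with Score=7]  = 2
Grade = 2·Sleep - Mood + Recall  [with Sleep=6, Mood=2, Recall=2]  = 12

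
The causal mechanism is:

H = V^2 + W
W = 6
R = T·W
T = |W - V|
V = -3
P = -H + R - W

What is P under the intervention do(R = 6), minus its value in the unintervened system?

-48

The intervention breaks the incoming arrows to R: R = T·W no longer applies, and R = 6.
H = V^2 + W  [with V=-3, W=6]  = 15
P = -H + R - W  [with H=15, R=6, W=6]  = -15
Without intervention: H = V^2 + W  [with V=-3, W=6]  = 15; T = |W - V|  [with W=6, V=-3]  = 9; R = T·W  [with T=9, W=6]  = 54; P = -H + R - W  [with H=15, R=54, W=6]  = 33.
Change = -15 − 33 = -48.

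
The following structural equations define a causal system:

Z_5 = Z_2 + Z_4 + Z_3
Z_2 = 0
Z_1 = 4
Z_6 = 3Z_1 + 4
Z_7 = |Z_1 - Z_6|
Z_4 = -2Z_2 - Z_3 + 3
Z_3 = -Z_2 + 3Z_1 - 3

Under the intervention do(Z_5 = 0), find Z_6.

16

The intervention breaks the incoming arrows to Z_5: Z_5 = Z_2 + Z_4 + Z_3 no longer applies, and Z_5 = 0.
Since Z_6 is not a descendant of the intervened variable, it is unaffected.
Z_6 = 3Z_1 + 4  [with Z_1=4]  = 16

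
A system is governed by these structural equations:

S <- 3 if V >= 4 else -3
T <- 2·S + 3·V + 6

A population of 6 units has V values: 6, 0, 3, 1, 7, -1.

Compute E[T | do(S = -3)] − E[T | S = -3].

Every unit gets S=-3 under the intervention. T values become 18, 0, 9, 3, 21, -3; E[T|do(S=-3)] = 8.
E[T|S=-3] averages over only the 4 units with S=-3 (V = 0, 3, 1, -1): T = 0, 9, 3, -3, mean 2.25.
Difference = 8 − 2.25 = 5.75.

5.75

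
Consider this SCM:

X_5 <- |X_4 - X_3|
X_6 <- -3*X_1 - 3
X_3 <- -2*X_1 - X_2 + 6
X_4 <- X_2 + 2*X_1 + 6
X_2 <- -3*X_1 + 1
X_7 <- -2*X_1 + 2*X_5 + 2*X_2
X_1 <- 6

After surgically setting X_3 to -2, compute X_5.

do(X_3=-2) replaces the equation X_3 <- -2*X_1 - X_2 + 6 with the constant X_3 = -2.
X_2 = -3*X_1 + 1  [with X_1=6]  = -17
X_4 = X_2 + 2*X_1 + 6  [with X_2=-17, X_1=6]  = 1
X_5 = |X_4 - X_3|  [with X_4=1, X_3=-2]  = 3

3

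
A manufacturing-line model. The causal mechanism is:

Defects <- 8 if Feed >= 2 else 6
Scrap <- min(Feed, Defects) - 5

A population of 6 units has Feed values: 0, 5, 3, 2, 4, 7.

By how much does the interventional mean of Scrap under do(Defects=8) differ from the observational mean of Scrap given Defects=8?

-0.7

do(Defects=8) breaks Defects's dependence on Feed. With Defects=8 fixed, Scrap across the units is -5, 0, -2, -3, -1, 2, mean -1.5.
E[Scrap|Defects=8] averages over only the 5 units with Defects=8 (Feed = 5, 3, 2, 4, 7): Scrap = 0, -2, -3, -1, 2, mean -0.8.
Difference = -1.5 − (-0.8) = -0.7.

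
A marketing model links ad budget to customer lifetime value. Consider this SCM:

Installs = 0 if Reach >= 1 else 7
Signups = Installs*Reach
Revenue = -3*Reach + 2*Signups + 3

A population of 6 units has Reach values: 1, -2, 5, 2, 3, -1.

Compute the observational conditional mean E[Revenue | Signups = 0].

-5.25

E[Revenue|Signups=0] averages over only the 4 units with Signups=0 (Reach = 1, 5, 2, 3): Revenue = 0, -12, -3, -6, mean -5.25.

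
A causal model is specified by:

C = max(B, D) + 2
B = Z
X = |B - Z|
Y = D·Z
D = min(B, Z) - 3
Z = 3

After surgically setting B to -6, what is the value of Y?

-27

Under do(B=-6), the mechanism B = Z is discarded; B is fixed at -6.
D = min(B, Z) - 3  [with B=-6, Z=3]  = -9
Y = D·Z  [with D=-9, Z=3]  = -27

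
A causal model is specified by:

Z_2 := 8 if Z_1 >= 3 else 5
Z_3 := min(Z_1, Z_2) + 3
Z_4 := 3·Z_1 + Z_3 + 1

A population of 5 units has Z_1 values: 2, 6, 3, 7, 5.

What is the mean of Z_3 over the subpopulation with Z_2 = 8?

8.25

Observing Z_2=8 restricts to units where Z_2's equation naturally yields 8: Z_1 ∈ {6, 3, 7, 5}. In that subpopulation Z_3 = 9, 6, 10, 8, mean 8.25.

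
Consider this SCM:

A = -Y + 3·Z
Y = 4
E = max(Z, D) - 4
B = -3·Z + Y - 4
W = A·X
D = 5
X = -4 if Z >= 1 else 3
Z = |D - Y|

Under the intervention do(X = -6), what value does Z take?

1

do(X=-6) replaces the equation X = -4 if Z >= 1 else 3 with the constant X = -6.
Z is not downstream of the intervention, so its value is determined by the original equations.
Z = |D - Y|  [with D=5, Y=4]  = 1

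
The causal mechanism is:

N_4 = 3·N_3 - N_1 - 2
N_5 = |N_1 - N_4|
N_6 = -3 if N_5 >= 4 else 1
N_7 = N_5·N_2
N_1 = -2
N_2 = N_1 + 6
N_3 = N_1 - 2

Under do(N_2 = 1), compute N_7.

Under do(N_2=1), the mechanism N_2 = N_1 + 6 is discarded; N_2 is fixed at 1.
N_3 = N_1 - 2  [with N_1=-2]  = -4
N_4 = 3·N_3 - N_1 - 2  [with N_3=-4, N_1=-2]  = -12
N_5 = |N_1 - N_4|  [with N_1=-2, N_4=-12]  = 10
N_7 = N_5·N_2  [with N_5=10, N_2=1]  = 10

10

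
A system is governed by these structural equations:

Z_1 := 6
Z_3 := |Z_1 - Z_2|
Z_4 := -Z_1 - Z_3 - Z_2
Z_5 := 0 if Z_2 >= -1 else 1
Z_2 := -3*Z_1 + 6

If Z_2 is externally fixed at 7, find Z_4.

-14

Under do(Z_2=7), the mechanism Z_2 := -3*Z_1 + 6 is discarded; Z_2 is fixed at 7.
Z_3 = |Z_1 - Z_2|  [with Z_1=6, Z_2=7]  = 1
Z_4 = -Z_1 - Z_3 - Z_2  [with Z_1=6, Z_3=1, Z_2=7]  = -14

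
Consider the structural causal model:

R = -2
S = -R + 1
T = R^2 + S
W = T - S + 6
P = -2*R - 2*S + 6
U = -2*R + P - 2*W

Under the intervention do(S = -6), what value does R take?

-2

Under do(S=-6), the mechanism S = -R + 1 is discarded; S is fixed at -6.
R is not downstream of the intervention, so its value is determined by the original equations.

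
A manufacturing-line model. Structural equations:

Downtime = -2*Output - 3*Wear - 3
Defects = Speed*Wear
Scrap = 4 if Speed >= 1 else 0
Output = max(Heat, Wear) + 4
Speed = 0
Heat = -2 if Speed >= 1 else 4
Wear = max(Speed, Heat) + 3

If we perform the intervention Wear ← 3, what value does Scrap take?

0

do(Wear=3) replaces the equation Wear = max(Speed, Heat) + 3 with the constant Wear = 3.
Scrap is not downstream of the intervention, so its value is determined by the original equations.
Scrap = 4 if Speed >= 1 else 0  [with Speed=0]  = 0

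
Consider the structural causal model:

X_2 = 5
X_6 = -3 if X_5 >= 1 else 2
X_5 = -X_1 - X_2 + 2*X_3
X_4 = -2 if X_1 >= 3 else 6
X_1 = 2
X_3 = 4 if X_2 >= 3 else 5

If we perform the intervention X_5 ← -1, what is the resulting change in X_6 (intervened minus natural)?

5

The intervention breaks the incoming arrows to X_5: X_5 = -X_1 - X_2 + 2*X_3 no longer applies, and X_5 = -1.
X_6 = -3 if X_5 >= 1 else 2  [with X_5=-1]  = 2
Without intervention: X_3 = 4 if X_2 >= 3 else 5  [with X_2=5]  = 4; X_5 = -X_1 - X_2 + 2*X_3  [with X_1=2, X_2=5, X_3=4]  = 1; X_6 = -3 if X_5 >= 1 else 2  [with X_5=1]  = -3.
Change = 2 − (-3) = 5.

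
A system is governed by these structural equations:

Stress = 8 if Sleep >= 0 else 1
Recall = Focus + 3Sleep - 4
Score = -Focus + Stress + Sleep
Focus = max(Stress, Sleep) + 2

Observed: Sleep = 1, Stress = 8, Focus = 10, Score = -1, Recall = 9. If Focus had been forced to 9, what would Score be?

0

The intervention breaks the incoming arrows to Focus: Focus = max(Stress, Sleep) + 2 no longer applies, and Focus = 9.
Stress = 8 if Sleep >= 0 else 1  [with Sleep=1]  = 8
Score = -Focus + Stress + Sleep  [with Focus=9, Stress=8, Sleep=1]  = 0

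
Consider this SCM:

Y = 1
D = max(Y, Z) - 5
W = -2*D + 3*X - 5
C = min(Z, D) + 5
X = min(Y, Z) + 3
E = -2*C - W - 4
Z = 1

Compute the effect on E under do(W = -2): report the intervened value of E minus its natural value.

17

Intervening sets W = -2 and removes its equation (W = -2*D + 3*X - 5).
D = max(Y, Z) - 5  [with Y=1, Z=1]  = -4
C = min(Z, D) + 5  [with Z=1, D=-4]  = 1
E = -2*C - W - 4  [with C=1, W=-2]  = -4
Without intervention: D = max(Y, Z) - 5  [with Y=1, Z=1]  = -4; C = min(Z, D) + 5  [with Z=1, D=-4]  = 1; X = min(Y, Z) + 3  [with Y=1, Z=1]  = 4; W = -2*D + 3*X - 5  [with D=-4, X=4]  = 15; E = -2*C - W - 4  [with C=1, W=15]  = -21.
Change = -4 − (-21) = 17.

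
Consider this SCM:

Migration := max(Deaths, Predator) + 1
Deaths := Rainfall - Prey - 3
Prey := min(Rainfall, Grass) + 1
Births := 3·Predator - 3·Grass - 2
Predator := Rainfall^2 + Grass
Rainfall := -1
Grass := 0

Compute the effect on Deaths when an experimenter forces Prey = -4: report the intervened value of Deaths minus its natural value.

4

The intervention breaks the incoming arrows to Prey: Prey := min(Rainfall, Grass) + 1 no longer applies, and Prey = -4.
Deaths = Rainfall - Prey - 3  [with Rainfall=-1, Prey=-4]  = 0
Without intervention: Prey = min(Rainfall, Grass) + 1  [with Rainfall=-1, Grass=0]  = 0; Deaths = Rainfall - Prey - 3  [with Rainfall=-1, Prey=0]  = -4.
Change = 0 − (-4) = 4.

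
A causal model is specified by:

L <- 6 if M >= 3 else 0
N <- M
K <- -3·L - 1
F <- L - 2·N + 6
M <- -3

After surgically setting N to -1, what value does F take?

8

The intervention breaks the incoming arrows to N: N <- M no longer applies, and N = -1.
L = 6 if M >= 3 else 0  [with M=-3]  = 0
F = L - 2·N + 6  [with L=0, N=-1]  = 8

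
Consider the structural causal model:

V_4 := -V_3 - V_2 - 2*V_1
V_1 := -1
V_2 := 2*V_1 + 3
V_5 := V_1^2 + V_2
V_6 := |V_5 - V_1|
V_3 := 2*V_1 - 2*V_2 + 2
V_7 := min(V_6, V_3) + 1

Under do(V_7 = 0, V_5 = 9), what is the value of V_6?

10

Setting V_7 = 0, V_5 = 9 by intervention discards those variables' equations.
V_6 = |V_5 - V_1|  [with V_5=9, V_1=-1]  = 10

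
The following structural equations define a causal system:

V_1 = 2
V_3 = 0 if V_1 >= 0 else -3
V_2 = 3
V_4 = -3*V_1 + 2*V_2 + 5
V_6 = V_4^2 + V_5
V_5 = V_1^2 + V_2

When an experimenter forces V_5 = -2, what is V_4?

The intervention breaks the incoming arrows to V_5: V_5 = V_1^2 + V_2 no longer applies, and V_5 = -2.
Since V_4 is not a descendant of the intervened variable, it is unaffected.
V_4 = -3*V_1 + 2*V_2 + 5  [with V_1=2, V_2=3]  = 5

5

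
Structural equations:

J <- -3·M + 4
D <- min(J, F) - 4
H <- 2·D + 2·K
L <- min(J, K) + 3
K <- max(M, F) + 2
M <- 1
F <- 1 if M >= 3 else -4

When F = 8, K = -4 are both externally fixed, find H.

Setting F = 8, K = -4 by intervention discards those variables' equations.
J = -3·M + 4  [with M=1]  = 1
D = min(J, F) - 4  [with J=1, F=8]  = -3
H = 2·D + 2·K  [with D=-3, K=-4]  = -14

-14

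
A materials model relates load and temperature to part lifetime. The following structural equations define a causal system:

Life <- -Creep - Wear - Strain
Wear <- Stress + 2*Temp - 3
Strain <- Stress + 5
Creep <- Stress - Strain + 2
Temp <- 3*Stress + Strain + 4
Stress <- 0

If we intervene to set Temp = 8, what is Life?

The intervention breaks the incoming arrows to Temp: Temp <- 3*Stress + Strain + 4 no longer applies, and Temp = 8.
Strain = Stress + 5  [with Stress=0]  = 5
Creep = Stress - Strain + 2  [with Stress=0, Strain=5]  = -3
Wear = Stress + 2*Temp - 3  [with Stress=0, Temp=8]  = 13
Life = -Creep - Wear - Strain  [with Creep=-3, Wear=13, Strain=5]  = -15

-15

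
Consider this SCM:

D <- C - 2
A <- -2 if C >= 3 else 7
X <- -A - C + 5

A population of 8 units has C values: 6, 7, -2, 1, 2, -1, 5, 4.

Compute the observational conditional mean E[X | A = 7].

-2

Conditioning on A=7 selects the 4 unit(s) with C ∈ {-2, 1, 2, -1}. Their X values: 0, -3, -4, -1. Mean = -2.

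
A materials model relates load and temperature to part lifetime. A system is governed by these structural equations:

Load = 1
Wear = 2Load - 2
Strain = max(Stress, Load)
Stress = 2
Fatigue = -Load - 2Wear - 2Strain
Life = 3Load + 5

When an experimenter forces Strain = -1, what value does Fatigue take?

do(Strain=-1) replaces the equation Strain = max(Stress, Load) with the constant Strain = -1.
Wear = 2Load - 2  [with Load=1]  = 0
Fatigue = -Load - 2Wear - 2Strain  [with Load=1, Wear=0, Strain=-1]  = 1

1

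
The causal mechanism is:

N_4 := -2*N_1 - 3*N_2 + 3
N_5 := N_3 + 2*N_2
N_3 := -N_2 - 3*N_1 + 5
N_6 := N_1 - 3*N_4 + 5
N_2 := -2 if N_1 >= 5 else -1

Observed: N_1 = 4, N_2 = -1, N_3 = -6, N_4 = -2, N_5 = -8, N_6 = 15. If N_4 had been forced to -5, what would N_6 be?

Under do(N_4=-5), the mechanism N_4 := -2*N_1 - 3*N_2 + 3 is discarded; N_4 is fixed at -5.
N_6 = N_1 - 3*N_4 + 5  [with N_1=4, N_4=-5]  = 24

24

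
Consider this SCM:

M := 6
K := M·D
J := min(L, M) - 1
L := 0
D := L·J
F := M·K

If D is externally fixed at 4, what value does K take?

24

Intervening sets D = 4 and removes its equation (D := L·J).
K = M·D  [with M=6, D=4]  = 24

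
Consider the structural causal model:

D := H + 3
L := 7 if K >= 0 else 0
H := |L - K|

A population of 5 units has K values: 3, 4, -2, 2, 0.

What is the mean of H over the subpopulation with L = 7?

4.75

Observing L=7 restricts to units where L's equation naturally yields 7: K ∈ {3, 4, 2, 0}. In that subpopulation H = 4, 3, 5, 7, mean 4.75.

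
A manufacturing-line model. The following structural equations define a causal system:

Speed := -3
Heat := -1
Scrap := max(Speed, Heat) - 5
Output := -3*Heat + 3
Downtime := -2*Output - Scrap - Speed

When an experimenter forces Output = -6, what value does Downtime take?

21

Intervening sets Output = -6 and removes its equation (Output := -3*Heat + 3).
Scrap = max(Speed, Heat) - 5  [with Speed=-3, Heat=-1]  = -6
Downtime = -2*Output - Scrap - Speed  [with Output=-6, Scrap=-6, Speed=-3]  = 21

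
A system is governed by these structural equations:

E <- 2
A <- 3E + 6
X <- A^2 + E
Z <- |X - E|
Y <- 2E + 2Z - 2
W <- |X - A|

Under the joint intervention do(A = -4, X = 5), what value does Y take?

Under do(A = -4, X = 5), each intervened variable's structural equation is replaced by its fixed value.
Z = |X - E|  [with X=5, E=2]  = 3
Y = 2E + 2Z - 2  [with E=2, Z=3]  = 8

8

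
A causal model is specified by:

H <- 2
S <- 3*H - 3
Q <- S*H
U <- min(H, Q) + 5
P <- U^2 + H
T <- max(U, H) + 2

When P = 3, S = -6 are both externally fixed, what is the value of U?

-7

Setting P = 3, S = -6 by intervention discards those variables' equations.
Q = S*H  [with S=-6, H=2]  = -12
U = min(H, Q) + 5  [with H=2, Q=-12]  = -7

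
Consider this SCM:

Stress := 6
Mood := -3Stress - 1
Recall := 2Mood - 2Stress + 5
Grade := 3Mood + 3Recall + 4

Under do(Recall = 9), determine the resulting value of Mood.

Under do(Recall=9), the mechanism Recall := 2Mood - 2Stress + 5 is discarded; Recall is fixed at 9.
Since Mood is not a descendant of the intervened variable, it is unaffected.
Mood = -3Stress - 1  [with Stress=6]  = -19

-19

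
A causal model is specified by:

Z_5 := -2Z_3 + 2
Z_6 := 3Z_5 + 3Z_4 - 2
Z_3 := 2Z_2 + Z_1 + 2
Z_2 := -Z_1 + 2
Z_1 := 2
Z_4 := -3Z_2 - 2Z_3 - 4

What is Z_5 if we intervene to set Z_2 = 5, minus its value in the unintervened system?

do(Z_2=5) replaces the equation Z_2 := -Z_1 + 2 with the constant Z_2 = 5.
Z_3 = 2Z_2 + Z_1 + 2  [with Z_2=5, Z_1=2]  = 14
Z_5 = -2Z_3 + 2  [with Z_3=14]  = -26
Without intervention: Z_2 = -Z_1 + 2  [with Z_1=2]  = 0; Z_3 = 2Z_2 + Z_1 + 2  [with Z_2=0, Z_1=2]  = 4; Z_5 = -2Z_3 + 2  [with Z_3=4]  = -6.
Change = -26 − (-6) = -20.

-20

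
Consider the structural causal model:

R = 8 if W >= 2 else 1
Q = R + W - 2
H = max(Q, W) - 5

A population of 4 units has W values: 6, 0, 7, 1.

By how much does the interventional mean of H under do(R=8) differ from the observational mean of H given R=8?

do(R=8) breaks R's dependence on W. With R=8 fixed, H across the units is 7, 1, 8, 2, mean 4.5.
E[H|R=8] averages over only the 2 units with R=8 (W = 6, 7): H = 7, 8, mean 7.5.
Difference = 4.5 − 7.5 = -3.

-3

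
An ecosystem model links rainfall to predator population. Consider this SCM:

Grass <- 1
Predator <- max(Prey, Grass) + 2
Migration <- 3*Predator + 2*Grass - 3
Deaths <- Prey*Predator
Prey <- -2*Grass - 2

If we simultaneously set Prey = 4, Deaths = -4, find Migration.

17

Setting Prey = 4, Deaths = -4 by intervention discards those variables' equations.
Predator = max(Prey, Grass) + 2  [with Prey=4, Grass=1]  = 6
Migration = 3*Predator + 2*Grass - 3  [with Predator=6, Grass=1]  = 17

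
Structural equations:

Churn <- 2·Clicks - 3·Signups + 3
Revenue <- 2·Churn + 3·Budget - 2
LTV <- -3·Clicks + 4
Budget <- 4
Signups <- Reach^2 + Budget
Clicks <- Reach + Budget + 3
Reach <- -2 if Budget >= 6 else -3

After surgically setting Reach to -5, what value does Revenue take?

-150

Under do(Reach=-5), the mechanism Reach <- -2 if Budget >= 6 else -3 is discarded; Reach is fixed at -5.
Clicks = Reach + Budget + 3  [with Reach=-5, Budget=4]  = 2
Signups = Reach^2 + Budget  [with Reach=-5, Budget=4]  = 29
Churn = 2·Clicks - 3·Signups + 3  [with Clicks=2, Signups=29]  = -80
Revenue = 2·Churn + 3·Budget - 2  [with Churn=-80, Budget=4]  = -150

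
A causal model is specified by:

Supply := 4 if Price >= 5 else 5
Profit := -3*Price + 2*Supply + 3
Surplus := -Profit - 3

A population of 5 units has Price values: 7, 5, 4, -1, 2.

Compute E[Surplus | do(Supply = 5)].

-5.8

do(Supply=5) breaks Supply's dependence on Price. With Supply=5 fixed, Surplus across the units is 5, -1, -4, -19, -10, mean -5.8.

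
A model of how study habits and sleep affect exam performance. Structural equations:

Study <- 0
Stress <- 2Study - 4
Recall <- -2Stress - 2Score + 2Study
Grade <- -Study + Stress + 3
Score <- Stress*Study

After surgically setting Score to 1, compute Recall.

The intervention breaks the incoming arrows to Score: Score <- Stress*Study no longer applies, and Score = 1.
Stress = 2Study - 4  [with Study=0]  = -4
Recall = -2Stress - 2Score + 2Study  [with Stress=-4, Score=1, Study=0]  = 6

6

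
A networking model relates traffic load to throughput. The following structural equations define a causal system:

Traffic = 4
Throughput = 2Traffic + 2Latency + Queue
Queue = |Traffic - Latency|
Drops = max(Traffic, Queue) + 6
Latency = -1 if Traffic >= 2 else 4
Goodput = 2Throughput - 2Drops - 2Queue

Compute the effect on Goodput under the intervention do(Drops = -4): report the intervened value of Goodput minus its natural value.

Under do(Drops=-4), the mechanism Drops = max(Traffic, Queue) + 6 is discarded; Drops is fixed at -4.
Latency = -1 if Traffic >= 2 else 4  [with Traffic=4]  = -1
Queue = |Traffic - Latency|  [with Traffic=4, Latency=-1]  = 5
Throughput = 2Traffic + 2Latency + Queue  [with Traffic=4, Latency=-1, Queue=5]  = 11
Goodput = 2Throughput - 2Drops - 2Queue  [with Throughput=11, Drops=-4, Queue=5]  = 20
Without intervention: Latency = -1 if Traffic >= 2 else 4  [with Traffic=4]  = -1; Queue = |Traffic - Latency|  [with Traffic=4, Latency=-1]  = 5; Drops = max(Traffic, Queue) + 6  [with Traffic=4, Queue=5]  = 11; Throughput = 2Traffic + 2Latency + Queue  [with Traffic=4, Latency=-1, Queue=5]  = 11; Goodput = 2Throughput - 2Drops - 2Queue  [with Throughput=11, Drops=11, Queue=5]  = -10.
Change = 20 − (-10) = 30.

30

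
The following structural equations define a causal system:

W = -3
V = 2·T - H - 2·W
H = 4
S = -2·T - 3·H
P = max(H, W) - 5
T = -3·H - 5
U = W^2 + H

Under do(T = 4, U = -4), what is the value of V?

10

Under do(T = 4, U = -4), each intervened variable's structural equation is replaced by its fixed value.
V = 2·T - H - 2·W  [with T=4, H=4, W=-3]  = 10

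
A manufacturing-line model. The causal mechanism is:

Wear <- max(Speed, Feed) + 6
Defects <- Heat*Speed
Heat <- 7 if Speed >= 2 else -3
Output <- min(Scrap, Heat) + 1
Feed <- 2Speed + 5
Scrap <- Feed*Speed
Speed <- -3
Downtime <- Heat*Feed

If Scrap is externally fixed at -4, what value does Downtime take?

3

Intervening sets Scrap = -4 and removes its equation (Scrap <- Feed*Speed).
Downtime is not downstream of the intervention, so its value is determined by the original equations.
Feed = 2Speed + 5  [with Speed=-3]  = -1
Heat = 7 if Speed >= 2 else -3  [with Speed=-3]  = -3
Downtime = Heat*Feed  [with Heat=-3, Feed=-1]  = 3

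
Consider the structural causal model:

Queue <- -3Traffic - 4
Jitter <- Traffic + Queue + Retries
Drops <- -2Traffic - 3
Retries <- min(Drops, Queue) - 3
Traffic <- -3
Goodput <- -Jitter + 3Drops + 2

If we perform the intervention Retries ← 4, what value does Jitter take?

6

Intervening sets Retries = 4 and removes its equation (Retries <- min(Drops, Queue) - 3).
Queue = -3Traffic - 4  [with Traffic=-3]  = 5
Jitter = Traffic + Queue + Retries  [with Traffic=-3, Queue=5, Retries=4]  = 6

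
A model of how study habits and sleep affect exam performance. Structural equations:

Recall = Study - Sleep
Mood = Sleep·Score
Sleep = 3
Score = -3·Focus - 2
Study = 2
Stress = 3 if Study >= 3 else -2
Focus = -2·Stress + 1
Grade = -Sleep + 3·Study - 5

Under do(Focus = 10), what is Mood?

Under do(Focus=10), the mechanism Focus = -2·Stress + 1 is discarded; Focus is fixed at 10.
Score = -3·Focus - 2  [with Focus=10]  = -32
Mood = Sleep·Score  [with Sleep=3, Score=-32]  = -96

-96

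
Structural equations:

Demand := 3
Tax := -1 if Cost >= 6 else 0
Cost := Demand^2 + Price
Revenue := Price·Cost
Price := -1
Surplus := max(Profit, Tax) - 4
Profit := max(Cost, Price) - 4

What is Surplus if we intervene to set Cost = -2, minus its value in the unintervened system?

-4

The intervention breaks the incoming arrows to Cost: Cost := Demand^2 + Price no longer applies, and Cost = -2.
Tax = -1 if Cost >= 6 else 0  [with Cost=-2]  = 0
Profit = max(Cost, Price) - 4  [with Cost=-2, Price=-1]  = -5
Surplus = max(Profit, Tax) - 4  [with Profit=-5, Tax=0]  = -4
Without intervention: Cost = Demand^2 + Price  [with Demand=3, Price=-1]  = 8; Tax = -1 if Cost >= 6 else 0  [with Cost=8]  = -1; Profit = max(Cost, Price) - 4  [with Cost=8, Price=-1]  = 4; Surplus = max(Profit, Tax) - 4  [with Profit=4, Tax=-1]  = 0.
Change = -4 − 0 = -4.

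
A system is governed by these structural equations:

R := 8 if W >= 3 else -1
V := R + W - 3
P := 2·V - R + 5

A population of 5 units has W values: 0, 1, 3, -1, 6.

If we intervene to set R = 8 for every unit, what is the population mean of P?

10.6

do(R=8) breaks R's dependence on W. With R=8 fixed, P across the units is 7, 9, 13, 5, 19, mean 10.6.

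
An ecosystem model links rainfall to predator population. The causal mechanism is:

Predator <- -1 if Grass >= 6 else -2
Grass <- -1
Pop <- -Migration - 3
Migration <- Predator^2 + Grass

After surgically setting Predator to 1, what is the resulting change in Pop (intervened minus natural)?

3

Under do(Predator=1), the mechanism Predator <- -1 if Grass >= 6 else -2 is discarded; Predator is fixed at 1.
Migration = Predator^2 + Grass  [with Predator=1, Grass=-1]  = 0
Pop = -Migration - 3  [with Migration=0]  = -3
Without intervention: Predator = -1 if Grass >= 6 else -2  [with Grass=-1]  = -2; Migration = Predator^2 + Grass  [with Predator=-2, Grass=-1]  = 3; Pop = -Migration - 3  [with Migration=3]  = -6.
Change = -3 − (-6) = 3.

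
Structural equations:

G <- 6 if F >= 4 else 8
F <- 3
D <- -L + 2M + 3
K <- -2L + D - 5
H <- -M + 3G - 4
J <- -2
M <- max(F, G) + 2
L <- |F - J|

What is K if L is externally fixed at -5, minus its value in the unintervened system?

30

The intervention breaks the incoming arrows to L: L <- |F - J| no longer applies, and L = -5.
G = 6 if F >= 4 else 8  [with F=3]  = 8
M = max(F, G) + 2  [with F=3, G=8]  = 10
D = -L + 2M + 3  [with L=-5, M=10]  = 28
K = -2L + D - 5  [with L=-5, D=28]  = 33
Without intervention: L = |F - J|  [with F=3, J=-2]  = 5; G = 6 if F >= 4 else 8  [with F=3]  = 8; M = max(F, G) + 2  [with F=3, G=8]  = 10; D = -L + 2M + 3  [with L=5, M=10]  = 18; K = -2L + D - 5  [with L=5, D=18]  = 3.
Change = 33 − 3 = 30.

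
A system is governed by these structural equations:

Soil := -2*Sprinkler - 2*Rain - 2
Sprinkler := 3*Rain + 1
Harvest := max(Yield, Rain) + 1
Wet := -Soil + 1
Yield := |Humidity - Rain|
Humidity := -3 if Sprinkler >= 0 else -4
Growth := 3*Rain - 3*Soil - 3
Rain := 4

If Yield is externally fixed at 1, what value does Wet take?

Under do(Yield=1), the mechanism Yield := |Humidity - Rain| is discarded; Yield is fixed at 1.
Since Wet is not a descendant of the intervened variable, it is unaffected.
Sprinkler = 3*Rain + 1  [with Rain=4]  = 13
Soil = -2*Sprinkler - 2*Rain - 2  [with Sprinkler=13, Rain=4]  = -36
Wet = -Soil + 1  [with Soil=-36]  = 37

37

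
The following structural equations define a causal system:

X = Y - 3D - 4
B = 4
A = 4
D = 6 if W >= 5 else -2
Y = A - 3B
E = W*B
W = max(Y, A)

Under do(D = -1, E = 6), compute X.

Under do(D = -1, E = 6), each intervened variable's structural equation is replaced by its fixed value.
Y = A - 3B  [with A=4, B=4]  = -8
X = Y - 3D - 4  [with Y=-8, D=-1]  = -9

-9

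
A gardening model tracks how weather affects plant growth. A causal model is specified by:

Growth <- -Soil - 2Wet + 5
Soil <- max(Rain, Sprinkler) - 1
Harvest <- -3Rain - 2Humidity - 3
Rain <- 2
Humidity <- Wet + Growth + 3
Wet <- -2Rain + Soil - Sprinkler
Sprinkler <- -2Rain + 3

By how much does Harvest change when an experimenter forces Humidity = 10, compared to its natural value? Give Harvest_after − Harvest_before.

Intervening sets Humidity = 10 and removes its equation (Humidity <- Wet + Growth + 3).
Harvest = -3Rain - 2Humidity - 3  [with Rain=2, Humidity=10]  = -29
Without intervention: Sprinkler = -2Rain + 3  [with Rain=2]  = -1; Soil = max(Rain, Sprinkler) - 1  [with Rain=2, Sprinkler=-1]  = 1; Wet = -2Rain + Soil - Sprinkler  [with Rain=2, Soil=1, Sprinkler=-1]  = -2; Growth = -Soil - 2Wet + 5  [with Soil=1, Wet=-2]  = 8; Humidity = Wet + Growth + 3  [with Wet=-2, Growth=8]  = 9; Harvest = -3Rain - 2Humidity - 3  [with Rain=2, Humidity=9]  = -27.
Change = -29 − (-27) = -2.

-2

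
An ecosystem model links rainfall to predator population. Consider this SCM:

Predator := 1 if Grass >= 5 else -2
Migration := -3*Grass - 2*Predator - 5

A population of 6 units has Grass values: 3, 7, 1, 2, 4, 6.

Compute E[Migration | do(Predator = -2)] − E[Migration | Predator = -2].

-4

Every unit gets Predator=-2 under the intervention. Migration values become -10, -22, -4, -7, -13, -19; E[Migration|do(Predator=-2)] = -12.5.
Observing Predator=-2 restricts to units where Predator's equation naturally yields -2: Grass ∈ {3, 1, 2, 4}. In that subpopulation Migration = -10, -4, -7, -13, mean -8.5.
Difference = -12.5 − (-8.5) = -4.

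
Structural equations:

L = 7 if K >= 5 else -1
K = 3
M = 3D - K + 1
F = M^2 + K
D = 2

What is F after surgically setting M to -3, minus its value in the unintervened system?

-7

The intervention breaks the incoming arrows to M: M = 3D - K + 1 no longer applies, and M = -3.
F = M^2 + K  [with M=-3, K=3]  = 12
Without intervention: M = 3D - K + 1  [with D=2, K=3]  = 4; F = M^2 + K  [with M=4, K=3]  = 19.
Change = 12 − 19 = -7.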